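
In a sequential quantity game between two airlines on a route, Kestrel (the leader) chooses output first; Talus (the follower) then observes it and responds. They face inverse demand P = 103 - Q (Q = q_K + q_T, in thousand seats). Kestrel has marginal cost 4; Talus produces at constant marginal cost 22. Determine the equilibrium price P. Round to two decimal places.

33.25

Solve by backward induction. Given q_K, the follower Talus maximises π_T = (103 - q_K - q_T)q_T - 22q_T.
Follower FOC: 81 - q_K - 2q_T = 0, so q_T(q_K) = (81 - q_K)/2.
Kestrel substitutes q_T(q_K) into its own profit: π_K = q_K(103 - q_K - (81 - q_K)/2) - 4q_K = (125/2 - (1/2)q_K)q_K - 4q_K.
Maximising: ∂π_K/∂q_K = 117/2 - q_K = 0, giving q_K = 117/2.
Then q_T = (81 - 117/2)/2 = 45/4.
Total output Q = 279/4, so price P = 103 - 279/4 = 133/4.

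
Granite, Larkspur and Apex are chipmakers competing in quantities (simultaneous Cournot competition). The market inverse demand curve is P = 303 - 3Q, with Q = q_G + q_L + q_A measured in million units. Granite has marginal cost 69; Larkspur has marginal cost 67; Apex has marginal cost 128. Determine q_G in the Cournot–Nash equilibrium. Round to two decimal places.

Granite's profit: π_G = (303 - 3Q)q_G - (69q_G). Setting ∂π_G/∂q_G = 0: 234 - 6q_G - 3(q_L + q_A) = 0.
Larkspur's first-order condition: 236 - 6q_L - 3(q_G + q_A) = 0.
Apex's profit: π_A = (303 - 3Q)q_A - (128q_A). Setting ∂π_A/∂q_A = 0: 175 - 6q_A - 3(q_G + q_L) = 0.
Adding the 3 first-order conditions: 645 − 12Q = 0, so Q = 215/4.
Back-substituting: q_G = (234 − 645/4)/3 = 97/4, q_L = (236 − 645/4)/3 = 299/12, q_A = (175 − 645/4)/3 = 55/12.

24.25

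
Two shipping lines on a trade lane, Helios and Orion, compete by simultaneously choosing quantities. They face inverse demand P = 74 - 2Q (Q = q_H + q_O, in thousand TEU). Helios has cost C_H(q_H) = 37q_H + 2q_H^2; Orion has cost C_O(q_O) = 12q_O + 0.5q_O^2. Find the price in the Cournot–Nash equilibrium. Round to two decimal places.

47.17

Helios's profit: π_H = (74 - 2Q)q_H - (37q_H + 2q_H²). Setting ∂π_H/∂q_H = 0: 37 - 8q_H - 2(q_O) = 0.
Orion's first-order condition: 62 - 5q_O - 2(q_H) = 0.
Rearranging gives the reaction functions q_H = (37 - 2q_O)/8 and q_O = (62 - 2q_H)/5.
Substituting one into the other gives q_H = 61/36 and q_O = 211/18.
Total output Q = 161/12, so price P = 74 - 2·(161/12) = 283/6.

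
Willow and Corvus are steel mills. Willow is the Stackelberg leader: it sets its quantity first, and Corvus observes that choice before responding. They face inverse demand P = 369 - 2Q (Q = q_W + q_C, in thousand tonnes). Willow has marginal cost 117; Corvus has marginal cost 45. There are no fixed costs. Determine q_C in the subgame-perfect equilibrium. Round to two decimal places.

The follower Corvus best-responds to any q_W: π_C = (369 - 2Q)q_C - 45q_C.
∂π_C/∂q_C = 324 - 2q_W - 4q_C = 0 gives the reaction function q_C = (324 - 2q_W)/4.
Willow substitutes q_C(q_W) into its own profit: π_W = q_W(369 - 2q_W - (324 - 2q_W)/2) - 117q_W = (207 - q_W)q_W - 117q_W.
Leader FOC: 90 - 2q_W = 0, so q_W = 45.
Then q_C = (324 - 2·45)/4 = 117/2.

58.50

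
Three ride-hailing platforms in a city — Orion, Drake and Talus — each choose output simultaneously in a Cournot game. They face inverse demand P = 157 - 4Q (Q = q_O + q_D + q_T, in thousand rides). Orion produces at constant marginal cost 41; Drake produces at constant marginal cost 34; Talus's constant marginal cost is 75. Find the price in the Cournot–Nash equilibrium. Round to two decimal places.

Orion's profit: π_O = (157 - 4Q)q_O - (41q_O). Setting ∂π_O/∂q_O = 0: 116 - 8q_O - 4(q_D + q_T) = 0.
Drake's first-order condition: 123 - 8q_D - 4(q_O + q_T) = 0.
Talus's profit: π_T = (157 - 4Q)q_T - (75q_T). Setting ∂π_T/∂q_T = 0: 82 - 8q_T - 4(q_O + q_D) = 0.
Adding the 3 first-order conditions: 321 − 16Q = 0, so Q = 321/16.
Back-substituting: q_O = (116 − 321/4)/4 = 143/16, q_D = (123 − 321/4)/4 = 171/16, q_T = (82 − 321/4)/4 = 7/16.
Total output Q = 321/16, so price P = 157 - 4·(321/16) = 307/4.

76.75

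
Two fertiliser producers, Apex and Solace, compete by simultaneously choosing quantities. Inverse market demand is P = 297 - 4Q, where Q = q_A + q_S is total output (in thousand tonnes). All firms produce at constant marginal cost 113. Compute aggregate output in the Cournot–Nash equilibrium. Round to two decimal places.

30.67

Each firm earns π_i = (297 - 4Q)q_i - 113q_i.
First-order condition (treating rivals' output as given): 184 - 8q_i - 4q_j = 0.
With identical firms every q_j equals q_i, so q_j = q_i and 184 = 12q_i, giving q_i = 46/3.
Total output Q = 46/3 + 46/3 = 92/3.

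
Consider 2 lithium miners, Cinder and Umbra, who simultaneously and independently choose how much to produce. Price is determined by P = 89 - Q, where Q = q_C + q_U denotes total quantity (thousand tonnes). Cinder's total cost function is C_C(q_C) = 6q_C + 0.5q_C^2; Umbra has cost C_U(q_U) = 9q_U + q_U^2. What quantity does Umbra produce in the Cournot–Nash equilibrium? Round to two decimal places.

Cinder's profit: π_C = (89 - Q)q_C - (6q_C + (1/2)q_C²). Setting ∂π_C/∂q_C = 0: 83 - 3q_C - (q_U) = 0.
Umbra's first-order condition: 80 - 4q_U - (q_C) = 0.
So q_C = (83 - q_U)/3 and q_U = (80 - q_C)/4.
Substituting one into the other gives q_C = 252/11 and q_U = 157/11.

14.27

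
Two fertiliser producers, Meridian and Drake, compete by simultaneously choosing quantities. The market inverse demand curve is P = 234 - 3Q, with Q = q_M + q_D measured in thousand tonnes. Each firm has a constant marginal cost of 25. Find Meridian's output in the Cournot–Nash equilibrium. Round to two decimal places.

23.22

Each firm earns π_i = (234 - 3Q)q_i - 25q_i.
First-order condition (treating rivals' output as given): 209 - 6q_i - 3q_j = 0.
By symmetry each firm produces the same amount; substituting q_j = q_i yields q_i = 209/9.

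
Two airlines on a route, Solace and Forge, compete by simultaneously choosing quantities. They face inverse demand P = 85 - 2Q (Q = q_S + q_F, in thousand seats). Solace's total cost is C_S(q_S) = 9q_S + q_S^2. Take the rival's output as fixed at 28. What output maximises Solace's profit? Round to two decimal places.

3.33

With the rival's output fixed at 28, Solace's profit is π_S = (85 - 2·28 - 2q_S)q_S - (9q_S + q_S²) = (29 - 2q_S)q_S - (9q_S + q_S²).
∂π_S/∂q_S = 20 - 6q_S = 0, so q_S = 10/3.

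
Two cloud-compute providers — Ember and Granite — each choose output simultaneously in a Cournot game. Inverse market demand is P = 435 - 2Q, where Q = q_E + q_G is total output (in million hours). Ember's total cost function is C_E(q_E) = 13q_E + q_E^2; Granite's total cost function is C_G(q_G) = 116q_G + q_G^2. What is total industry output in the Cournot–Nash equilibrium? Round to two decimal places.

92.63

Ember's profit: π_E = (435 - 2Q)q_E - (13q_E + q_E²). Setting ∂π_E/∂q_E = 0: 422 - 6q_E - 2(q_G) = 0.
Granite's first-order condition: 319 - 6q_G - 2(q_E) = 0.
Rearranging gives the reaction functions q_E = (422 - 2q_G)/6 and q_G = (319 - 2q_E)/6.
Solving the pair: q_E = 947/16, q_G = 535/16.
Total output Q = 947/16 + 535/16 = 741/8.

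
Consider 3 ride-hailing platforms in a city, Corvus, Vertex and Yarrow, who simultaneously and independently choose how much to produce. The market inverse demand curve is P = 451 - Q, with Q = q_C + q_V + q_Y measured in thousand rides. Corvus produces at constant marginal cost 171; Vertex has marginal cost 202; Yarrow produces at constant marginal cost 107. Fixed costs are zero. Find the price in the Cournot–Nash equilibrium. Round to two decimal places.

Corvus's profit: π_C = (451 - Q)q_C - (171q_C). Setting ∂π_C/∂q_C = 0: 280 - 2q_C - (q_V + q_Y) = 0.
Vertex's profit: π_V = (451 - Q)q_V - (202q_V). Setting ∂π_V/∂q_V = 0: 249 - 2q_V - (q_C + q_Y) = 0.
Yarrow's profit: π_Y = (451 - Q)q_Y - (107q_Y). Setting ∂π_Y/∂q_Y = 0: 344 - 2q_Y - (q_C + q_V) = 0.
Adding the 3 conditions: 873 − 2Q − 2Q = 0, i.e. Q = 873/4.
Back-substituting: q_C = (280 − 873/4) = 247/4, q_V = (249 − 873/4) = 123/4, q_Y = (344 − 873/4) = 503/4.
Total output Q = 873/4, so price P = 451 - 873/4 = 931/4.

232.75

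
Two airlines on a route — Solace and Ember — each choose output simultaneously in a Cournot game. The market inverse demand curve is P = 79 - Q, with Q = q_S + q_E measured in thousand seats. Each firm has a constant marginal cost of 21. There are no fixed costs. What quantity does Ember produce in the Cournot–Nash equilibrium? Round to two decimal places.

19.33

A representative firm's profit is π_i = q_i(79 - Q) - 21q_i.
Setting ∂π_i/∂q_i = 0 with rivals' quantities fixed: 58 - 2q_i - q_j = 0.
By symmetry each firm produces the same amount; substituting q_j = q_i yields q_i = 58/3.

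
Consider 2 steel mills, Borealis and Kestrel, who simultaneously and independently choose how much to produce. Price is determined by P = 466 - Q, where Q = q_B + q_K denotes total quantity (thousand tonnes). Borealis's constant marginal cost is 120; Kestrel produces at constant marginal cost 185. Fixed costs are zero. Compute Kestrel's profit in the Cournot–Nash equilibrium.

Borealis's profit: π_B = (466 - Q)q_B - (120q_B). Setting ∂π_B/∂q_B = 0: 346 - 2q_B - (q_K) = 0.
Kestrel's profit: π_K = (466 - Q)q_K - (185q_K). Setting ∂π_K/∂q_K = 0: 281 - 2q_K - (q_B) = 0.
So q_B = (346 - q_K)/2 and q_K = (281 - q_B)/2.
Substituting one into the other gives q_B = 137 and q_K = 72.
Price P = 466 - 209 = 257.
Kestrel's profit: (257 - 185)·72 = 5184.

5184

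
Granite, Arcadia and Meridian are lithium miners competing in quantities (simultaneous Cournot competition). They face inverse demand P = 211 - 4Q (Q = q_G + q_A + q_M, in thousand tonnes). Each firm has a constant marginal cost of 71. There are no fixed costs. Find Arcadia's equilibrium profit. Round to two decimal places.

306.25

A representative firm's profit is π_i = q_i(211 - 4Q) - 71q_i.
Setting ∂π_i/∂q_i = 0 with rivals' quantities fixed: 140 - 8q_i - 4·Σ_{j≠i} q_j = 0.
By symmetry each firm produces the same amount; substituting Σ_{j≠i} q_j = 2q_i yields q_i = 140/16 = 35/4.
Price P = 211 - 4·(105/4) = 106.
Arcadia's profit: (106 - 71)·(35/4) = 1225/4.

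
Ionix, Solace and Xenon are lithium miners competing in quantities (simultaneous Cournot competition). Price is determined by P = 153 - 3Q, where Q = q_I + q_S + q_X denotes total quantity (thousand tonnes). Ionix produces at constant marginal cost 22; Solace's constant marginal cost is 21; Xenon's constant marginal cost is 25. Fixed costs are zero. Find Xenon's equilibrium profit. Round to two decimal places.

Ionix's profit: π_I = (153 - 3Q)q_I - (22q_I). Setting ∂π_I/∂q_I = 0: 131 - 6q_I - 3(q_S + q_X) = 0.
Solace's first-order condition: 132 - 6q_S - 3(q_I + q_X) = 0.
Xenon's first-order condition: 128 - 6q_X - 3(q_I + q_S) = 0.
Summing all 3 equations gives 391 − 12Q = 0, hence Q = 391/12.
Back-substituting: q_I = (131 − 391/4)/3 = 133/12, q_S = (132 − 391/4)/3 = 137/12, q_X = (128 − 391/4)/3 = 121/12.
Price P = 153 - 3·(391/12) = 221/4.
Xenon's profit: (221/4 - 25)·(121/12) = 305.0208.

305.02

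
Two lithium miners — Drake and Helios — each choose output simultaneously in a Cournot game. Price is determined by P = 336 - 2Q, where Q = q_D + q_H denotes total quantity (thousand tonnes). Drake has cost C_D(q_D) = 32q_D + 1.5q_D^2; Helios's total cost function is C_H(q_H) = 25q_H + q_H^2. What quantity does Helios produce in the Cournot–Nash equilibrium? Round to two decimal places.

41.29

Drake's profit: π_D = (336 - 2Q)q_D - (32q_D + (3/2)q_D²). Setting ∂π_D/∂q_D = 0: 304 - 7q_D - 2(q_H) = 0.
Helios's first-order condition: 311 - 6q_H - 2(q_D) = 0.
Rearranging gives the reaction functions q_D = (304 - 2q_H)/7 and q_H = (311 - 2q_D)/6.
Solving the pair: q_D = 601/19, q_H = 1569/38.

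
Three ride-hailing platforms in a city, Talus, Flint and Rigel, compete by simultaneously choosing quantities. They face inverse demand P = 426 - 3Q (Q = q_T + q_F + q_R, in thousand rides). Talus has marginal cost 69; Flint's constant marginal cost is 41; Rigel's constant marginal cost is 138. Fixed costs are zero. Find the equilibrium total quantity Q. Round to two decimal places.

85.83

Talus's profit: π_T = (426 - 3Q)q_T - (69q_T). Setting ∂π_T/∂q_T = 0: 357 - 6q_T - 3(q_F + q_R) = 0.
Flint's profit: π_F = (426 - 3Q)q_F - (41q_F). Setting ∂π_F/∂q_F = 0: 385 - 6q_F - 3(q_T + q_R) = 0.
Rigel's first-order condition: 288 - 6q_R - 3(q_T + q_F) = 0.
Adding the 3 first-order conditions: 1030 − 12Q = 0, so Q = 515/6.
Back-substituting: q_T = (357 − 515/2)/3 = 199/6, q_F = (385 − 515/2)/3 = 85/2, q_R = (288 − 515/2)/3 = 61/6.
Total output Q = 199/6 + 85/2 + 61/6 = 515/6.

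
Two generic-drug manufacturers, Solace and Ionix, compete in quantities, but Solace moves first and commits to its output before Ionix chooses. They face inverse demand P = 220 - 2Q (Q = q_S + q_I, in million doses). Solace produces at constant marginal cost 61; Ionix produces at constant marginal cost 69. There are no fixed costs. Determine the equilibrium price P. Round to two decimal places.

The follower Ionix best-responds to any q_S: π_I = (220 - 2Q)q_I - 69q_I.
Follower FOC: 151 - 2q_S - 4q_I = 0, so q_I(q_S) = (151 - 2q_S)/4.
The leader anticipates this reaction. Substituting into P = 220 - 2Q gives P = 289/2 - q_S, so π_S = (289/2 - q_S)q_S - 61q_S.
The leader's first-order condition 167/2 - 2q_S = 0 yields q_S = 167/4.
Then q_I = (151 - 2·(167/4))/4 = 135/8.
Total output Q = 469/8, so price P = 220 - 2·(469/8) = 411/4.

102.75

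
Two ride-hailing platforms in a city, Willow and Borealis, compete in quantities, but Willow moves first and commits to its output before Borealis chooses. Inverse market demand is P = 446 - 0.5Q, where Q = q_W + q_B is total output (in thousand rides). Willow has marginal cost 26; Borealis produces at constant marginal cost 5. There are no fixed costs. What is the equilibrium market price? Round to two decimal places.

Solve by backward induction. Given q_W, the follower Borealis maximises π_B = (446 - (1/2)q_W - (1/2)q_B)q_B - 5q_B.
Setting the follower's marginal profit to zero, 441 - (1/2)q_W - q_B = 0, i.e. q_B = (441 - (1/2)q_W).
Willow substitutes q_B(q_W) into its own profit: π_W = q_W(446 - (1/2)q_W - (441 - (1/2)q_W)/2) - 26q_W = (451/2 - (1/4)q_W)q_W - 26q_W.
Maximising: ∂π_W/∂q_W = 399/2 - (1/2)q_W = 0, giving q_W = 399.
Then q_B = (441 - (1/2)·399) = 483/2.
Total output Q = 1281/2, so price P = 446 - (1/2)·(1281/2) = 503/4.

125.75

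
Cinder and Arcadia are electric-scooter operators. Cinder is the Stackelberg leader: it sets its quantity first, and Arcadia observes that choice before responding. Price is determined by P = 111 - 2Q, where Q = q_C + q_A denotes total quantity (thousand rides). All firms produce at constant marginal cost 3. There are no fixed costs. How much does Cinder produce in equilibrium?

The follower Arcadia best-responds to any q_C: π_A = (111 - 2Q)q_A - 3q_A.
Setting the follower's marginal profit to zero, 108 - 2q_C - 4q_A = 0, i.e. q_A = (108 - 2q_C)/4.
Cinder substitutes q_A(q_C) into its own profit: π_C = q_C(111 - 2q_C - (108 - 2q_C)/2) - 3q_C = (57 - q_C)q_C - 3q_C.
Maximising: ∂π_C/∂q_C = 54 - 2q_C = 0, giving q_C = 27.
Then q_A = (108 - 2·27)/4 = 27/2.

27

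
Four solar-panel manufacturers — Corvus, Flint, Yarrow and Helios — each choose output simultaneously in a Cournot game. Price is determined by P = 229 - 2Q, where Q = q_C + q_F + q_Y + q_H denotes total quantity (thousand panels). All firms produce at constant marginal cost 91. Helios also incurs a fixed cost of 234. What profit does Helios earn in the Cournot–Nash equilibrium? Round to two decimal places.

Each firm earns π_i = (229 - 2Q)q_i - 91q_i.
First-order condition (treating rivals' output as given): 138 - 4q_i - 2·Σ_{j≠i} q_j = 0.
By symmetry each firm produces the same amount; substituting Σ_{j≠i} q_j = 3q_i yields q_i = 138/10 = 69/5.
Price P = 229 - 2·(276/5) = 593/5.
Helios's profit: (593/5 - 91)·(69/5) - 234 = 146.8800.

146.88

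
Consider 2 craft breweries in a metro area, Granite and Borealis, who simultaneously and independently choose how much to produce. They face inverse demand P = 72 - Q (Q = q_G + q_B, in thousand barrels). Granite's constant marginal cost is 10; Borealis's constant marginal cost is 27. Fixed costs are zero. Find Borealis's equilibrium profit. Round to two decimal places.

87.11

Granite's profit: π_G = (72 - Q)q_G - (10q_G). Setting ∂π_G/∂q_G = 0: 62 - 2q_G - (q_B) = 0.
Borealis's profit: π_B = (72 - Q)q_B - (27q_B). Setting ∂π_B/∂q_B = 0: 45 - 2q_B - (q_G) = 0.
Best responses: q_G = (62 - q_B)/2, q_B = (45 - q_G)/2.
Substituting one into the other gives q_G = 79/3 and q_B = 28/3.
Price P = 72 - 107/3 = 109/3.
Borealis's profit: (109/3 - 27)·(28/3) = 784/9.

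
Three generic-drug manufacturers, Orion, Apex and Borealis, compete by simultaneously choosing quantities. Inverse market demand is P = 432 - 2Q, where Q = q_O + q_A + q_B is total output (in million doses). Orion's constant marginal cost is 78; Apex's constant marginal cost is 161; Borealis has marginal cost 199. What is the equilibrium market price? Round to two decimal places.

Orion's profit: π_O = (432 - 2Q)q_O - (78q_O). Setting ∂π_O/∂q_O = 0: 354 - 4q_O - 2(q_A + q_B) = 0.
Apex's first-order condition: 271 - 4q_A - 2(q_O + q_B) = 0.
Borealis's first-order condition: 233 - 4q_B - 2(q_O + q_A) = 0.
Adding the 3 first-order conditions: 858 − 8Q = 0, so Q = 429/4.
Back-substituting: q_O = (354 − 429/2)/2 = 279/4, q_A = (271 − 429/2)/2 = 113/4, q_B = (233 − 429/2)/2 = 37/4.
Total output Q = 429/4, so price P = 432 - 2·(429/4) = 435/2.

217.50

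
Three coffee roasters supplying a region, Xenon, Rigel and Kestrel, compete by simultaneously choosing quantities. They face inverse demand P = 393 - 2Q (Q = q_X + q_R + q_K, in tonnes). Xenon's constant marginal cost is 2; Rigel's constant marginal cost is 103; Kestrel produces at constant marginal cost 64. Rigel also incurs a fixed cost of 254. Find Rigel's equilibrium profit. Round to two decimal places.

Xenon's profit: π_X = (393 - 2Q)q_X - (2q_X). Setting ∂π_X/∂q_X = 0: 391 - 4q_X - 2(q_R + q_K) = 0.
Rigel's profit: π_R = (393 - 2Q)q_R - (103q_R). Setting ∂π_R/∂q_R = 0: 290 - 4q_R - 2(q_X + q_K) = 0.
Kestrel's first-order condition: 329 - 4q_K - 2(q_X + q_R) = 0.
Adding the 3 conditions: 1010 − 4Q − 4Q = 0, i.e. Q = 505/4.
Back-substituting: q_X = (391 − 505/2)/2 = 277/4, q_R = (290 − 505/2)/2 = 75/4, q_K = (329 − 505/2)/2 = 153/4.
Price P = 393 - 2·(505/4) = 281/2.
Rigel's profit: (281/2 - 103)·(75/4) - 254 = 449.1250.

449.13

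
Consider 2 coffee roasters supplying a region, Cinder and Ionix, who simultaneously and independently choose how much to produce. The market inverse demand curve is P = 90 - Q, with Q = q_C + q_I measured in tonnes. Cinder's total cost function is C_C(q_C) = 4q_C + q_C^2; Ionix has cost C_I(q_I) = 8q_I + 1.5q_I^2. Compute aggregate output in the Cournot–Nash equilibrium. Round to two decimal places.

31.05

Cinder's profit: π_C = (90 - Q)q_C - (4q_C + q_C²). Setting ∂π_C/∂q_C = 0: 86 - 4q_C - (q_I) = 0.
Ionix's first-order condition: 82 - 5q_I - (q_C) = 0.
Rearranging gives the reaction functions q_C = (86 - q_I)/4 and q_I = (82 - q_C)/5.
Solving the pair: q_C = 348/19, q_I = 242/19.
Total output Q = 348/19 + 242/19 = 590/19.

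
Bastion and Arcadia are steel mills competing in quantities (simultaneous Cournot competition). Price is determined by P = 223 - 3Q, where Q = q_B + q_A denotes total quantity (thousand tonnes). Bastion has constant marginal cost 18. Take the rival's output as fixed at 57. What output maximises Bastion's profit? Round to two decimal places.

With the rival's output fixed at 57, Bastion's profit is π_B = (223 - 3·57 - 3q_B)q_B - (18q_B) = (52 - 3q_B)q_B - (18q_B).
∂π_B/∂q_B = 34 - 6q_B = 0, so q_B = 17/3.

5.67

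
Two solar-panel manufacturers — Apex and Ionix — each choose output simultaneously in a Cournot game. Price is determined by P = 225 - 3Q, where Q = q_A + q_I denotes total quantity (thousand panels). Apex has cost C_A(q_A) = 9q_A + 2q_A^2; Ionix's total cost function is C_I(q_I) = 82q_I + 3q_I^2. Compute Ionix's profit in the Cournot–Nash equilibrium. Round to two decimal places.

Apex's profit: π_A = (225 - 3Q)q_A - (9q_A + 2q_A²). Setting ∂π_A/∂q_A = 0: 216 - 10q_A - 3(q_I) = 0.
Ionix's first-order condition: 143 - 12q_I - 3(q_A) = 0.
Best responses: q_A = (216 - 3q_I)/10, q_I = (143 - 3q_A)/12.
Solving the pair: q_A = 721/37, q_I = 782/111.
Price P = 225 - 3·26.5315 = 145.4054.
Ionix's profit: 145.4054·(782/111) - 82·(782/111) - 3(782/111)² = 297.7960.

297.80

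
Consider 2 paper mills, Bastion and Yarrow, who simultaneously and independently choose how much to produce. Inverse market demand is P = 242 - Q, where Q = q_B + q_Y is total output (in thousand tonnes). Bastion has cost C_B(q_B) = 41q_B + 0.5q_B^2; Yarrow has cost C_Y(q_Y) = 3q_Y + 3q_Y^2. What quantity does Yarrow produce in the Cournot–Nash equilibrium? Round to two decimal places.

22.43

Bastion's profit: π_B = (242 - Q)q_B - (41q_B + (1/2)q_B²). Setting ∂π_B/∂q_B = 0: 201 - 3q_B - (q_Y) = 0.
Yarrow's profit: π_Y = (242 - Q)q_Y - (3q_Y + 3q_Y²). Setting ∂π_Y/∂q_Y = 0: 239 - 8q_Y - (q_B) = 0.
Rearranging gives the reaction functions q_B = (201 - q_Y)/3 and q_Y = (239 - q_B)/8.
Substituting one into the other gives q_B = 1369/23 and q_Y = 516/23.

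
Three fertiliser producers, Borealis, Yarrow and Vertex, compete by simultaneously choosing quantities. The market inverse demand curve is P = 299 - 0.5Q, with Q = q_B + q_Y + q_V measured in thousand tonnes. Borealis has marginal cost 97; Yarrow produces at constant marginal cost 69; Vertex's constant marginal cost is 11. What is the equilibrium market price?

119

Borealis's profit: π_B = (299 - 0.5Q)q_B - (97q_B). Setting ∂π_B/∂q_B = 0: 202 - q_B - (1/2)(q_Y + q_V) = 0.
Yarrow's profit: π_Y = (299 - 0.5Q)q_Y - (69q_Y). Setting ∂π_Y/∂q_Y = 0: 230 - q_Y - (1/2)(q_B + q_V) = 0.
Vertex's profit: π_V = (299 - 0.5Q)q_V - (11q_V). Setting ∂π_V/∂q_V = 0: 288 - q_V - (1/2)(q_B + q_Y) = 0.
Adding the 3 first-order conditions: 720 − 2Q = 0, so Q = 360.
Back-substituting: q_B = (202 − 180)/(1/2) = 44, q_Y = (230 − 180)/(1/2) = 100, q_V = (288 − 180)/(1/2) = 216.
Total output Q = 360, so price P = 299 - (1/2)·360 = 119.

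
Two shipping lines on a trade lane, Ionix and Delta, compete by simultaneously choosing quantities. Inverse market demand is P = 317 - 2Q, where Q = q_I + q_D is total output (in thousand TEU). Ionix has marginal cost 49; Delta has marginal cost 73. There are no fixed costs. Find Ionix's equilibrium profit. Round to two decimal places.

Ionix's profit: π_I = (317 - 2Q)q_I - (49q_I). Setting ∂π_I/∂q_I = 0: 268 - 4q_I - 2(q_D) = 0.
Delta's profit: π_D = (317 - 2Q)q_D - (73q_D). Setting ∂π_D/∂q_D = 0: 244 - 4q_D - 2(q_I) = 0.
Rearranging gives the reaction functions q_I = (268 - 2q_D)/4 and q_D = (244 - 2q_I)/4.
Solving the pair: q_I = 146/3, q_D = 110/3.
Price P = 317 - 2·(256/3) = 439/3.
Ionix's profit: (439/3 - 49)·(146/3) = 4736.8889.

4736.89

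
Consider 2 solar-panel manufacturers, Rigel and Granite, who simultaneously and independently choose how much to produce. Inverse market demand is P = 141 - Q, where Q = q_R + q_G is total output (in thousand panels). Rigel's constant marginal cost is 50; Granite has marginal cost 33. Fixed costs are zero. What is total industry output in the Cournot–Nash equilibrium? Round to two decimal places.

Rigel's profit: π_R = (141 - Q)q_R - (50q_R). Setting ∂π_R/∂q_R = 0: 91 - 2q_R - (q_G) = 0.
Granite's first-order condition: 108 - 2q_G - (q_R) = 0.
So q_R = (91 - q_G)/2 and q_G = (108 - q_R)/2.
Substituting one into the other gives q_R = 74/3 and q_G = 125/3.
Total output Q = 74/3 + 125/3 = 199/3.

66.33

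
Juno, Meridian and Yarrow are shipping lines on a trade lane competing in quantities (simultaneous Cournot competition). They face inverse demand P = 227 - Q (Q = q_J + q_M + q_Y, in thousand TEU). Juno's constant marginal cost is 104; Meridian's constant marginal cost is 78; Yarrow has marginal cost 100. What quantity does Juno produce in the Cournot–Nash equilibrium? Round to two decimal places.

Juno's profit: π_J = (227 - Q)q_J - (104q_J). Setting ∂π_J/∂q_J = 0: 123 - 2q_J - (q_M + q_Y) = 0.
Meridian's first-order condition: 149 - 2q_M - (q_J + q_Y) = 0.
Yarrow's first-order condition: 127 - 2q_Y - (q_J + q_M) = 0.
Summing all 3 equations gives 399 − 4Q = 0, hence Q = 399/4.
Back-substituting: q_J = (123 − 399/4) = 93/4, q_M = (149 − 399/4) = 197/4, q_Y = (127 − 399/4) = 109/4.

23.25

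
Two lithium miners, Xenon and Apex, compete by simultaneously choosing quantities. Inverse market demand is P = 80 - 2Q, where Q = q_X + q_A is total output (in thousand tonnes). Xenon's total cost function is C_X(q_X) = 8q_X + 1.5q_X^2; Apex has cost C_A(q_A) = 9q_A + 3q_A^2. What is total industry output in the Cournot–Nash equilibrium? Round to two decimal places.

14.11

Xenon's profit: π_X = (80 - 2Q)q_X - (8q_X + (3/2)q_X²). Setting ∂π_X/∂q_X = 0: 72 - 7q_X - 2(q_A) = 0.
Apex's profit: π_A = (80 - 2Q)q_A - (9q_A + 3q_A²). Setting ∂π_A/∂q_A = 0: 71 - 10q_A - 2(q_X) = 0.
Best responses: q_X = (72 - 2q_A)/7, q_A = (71 - 2q_X)/10.
Substituting one into the other gives q_X = 289/33 and q_A = 353/66.
Total output Q = 289/33 + 353/66 = 931/66.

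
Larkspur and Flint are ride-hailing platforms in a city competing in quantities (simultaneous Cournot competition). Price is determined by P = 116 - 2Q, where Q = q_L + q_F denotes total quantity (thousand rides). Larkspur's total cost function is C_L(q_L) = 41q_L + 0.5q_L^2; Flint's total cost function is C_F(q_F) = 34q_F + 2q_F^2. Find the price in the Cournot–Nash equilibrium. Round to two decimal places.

Larkspur's profit: π_L = (116 - 2Q)q_L - (41q_L + (1/2)q_L²). Setting ∂π_L/∂q_L = 0: 75 - 5q_L - 2(q_F) = 0.
Flint's profit: π_F = (116 - 2Q)q_F - (34q_F + 2q_F²). Setting ∂π_F/∂q_F = 0: 82 - 8q_F - 2(q_L) = 0.
Best responses: q_L = (75 - 2q_F)/5, q_F = (82 - 2q_L)/8.
Substituting one into the other gives q_L = 109/9 and q_F = 65/9.
Total output Q = 58/3, so price P = 116 - 2·(58/3) = 232/3.

77.33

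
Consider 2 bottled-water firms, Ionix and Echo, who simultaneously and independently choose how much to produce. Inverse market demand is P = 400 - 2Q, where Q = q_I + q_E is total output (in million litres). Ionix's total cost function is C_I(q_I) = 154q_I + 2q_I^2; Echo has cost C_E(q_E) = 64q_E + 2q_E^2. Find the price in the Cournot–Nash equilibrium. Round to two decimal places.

Ionix's profit: π_I = (400 - 2Q)q_I - (154q_I + 2q_I²). Setting ∂π_I/∂q_I = 0: 246 - 8q_I - 2(q_E) = 0.
Echo's first-order condition: 336 - 8q_E - 2(q_I) = 0.
Rearranging gives the reaction functions q_I = (246 - 2q_E)/8 and q_E = (336 - 2q_I)/8.
Substituting one into the other gives q_I = 108/5 and q_E = 183/5.
Total output Q = 291/5, so price P = 400 - 2·(291/5) = 1418/5.

283.60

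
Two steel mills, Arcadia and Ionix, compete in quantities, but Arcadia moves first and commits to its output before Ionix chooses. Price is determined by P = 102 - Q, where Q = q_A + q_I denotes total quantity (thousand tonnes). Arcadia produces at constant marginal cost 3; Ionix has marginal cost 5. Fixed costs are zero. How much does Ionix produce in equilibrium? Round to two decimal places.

The follower Ionix best-responds to any q_A: π_I = (102 - Q)q_I - 5q_I.
Setting the follower's marginal profit to zero, 97 - q_A - 2q_I = 0, i.e. q_I = (97 - q_A)/2.
Arcadia substitutes q_I(q_A) into its own profit: π_A = q_A(102 - q_A - (97 - q_A)/2) - 3q_A = (107/2 - (1/2)q_A)q_A - 3q_A.
The leader's first-order condition 101/2 - q_A = 0 yields q_A = 101/2.
Then q_I = (97 - 101/2)/2 = 93/4.

23.25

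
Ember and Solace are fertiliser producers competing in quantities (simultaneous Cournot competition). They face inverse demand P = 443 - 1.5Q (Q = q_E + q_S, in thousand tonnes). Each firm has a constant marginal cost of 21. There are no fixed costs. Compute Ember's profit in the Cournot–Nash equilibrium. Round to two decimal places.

13191.41

Each firm earns π_i = (443 - 1.5Q)q_i - 21q_i.
First-order condition (treating rivals' output as given): 422 - 3q_i - (3/2)q_j = 0.
With identical firms every q_j equals q_i, so q_j = q_i and 422 = (9/2)q_i, giving q_i = 844/9.
Price P = 443 - (3/2)·(1688/9) = 485/3.
Ember's profit: (485/3 - 21)·(844/9) = 13191.4074.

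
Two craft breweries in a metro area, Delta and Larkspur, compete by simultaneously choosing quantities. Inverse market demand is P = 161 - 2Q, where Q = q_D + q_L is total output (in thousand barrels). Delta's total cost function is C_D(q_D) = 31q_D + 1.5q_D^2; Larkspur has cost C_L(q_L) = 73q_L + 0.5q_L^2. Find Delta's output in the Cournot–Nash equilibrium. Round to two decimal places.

15.29

Delta's profit: π_D = (161 - 2Q)q_D - (31q_D + (3/2)q_D²). Setting ∂π_D/∂q_D = 0: 130 - 7q_D - 2(q_L) = 0.
Larkspur's first-order condition: 88 - 5q_L - 2(q_D) = 0.
Best responses: q_D = (130 - 2q_L)/7, q_L = (88 - 2q_D)/5.
Substituting one into the other gives q_D = 474/31 and q_L = 356/31.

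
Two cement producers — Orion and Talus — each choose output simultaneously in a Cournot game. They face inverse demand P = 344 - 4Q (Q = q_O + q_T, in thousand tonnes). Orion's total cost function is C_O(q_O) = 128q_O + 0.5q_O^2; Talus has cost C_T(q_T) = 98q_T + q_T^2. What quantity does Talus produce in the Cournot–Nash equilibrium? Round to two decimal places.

18.24

Orion's profit: π_O = (344 - 4Q)q_O - (128q_O + (1/2)q_O²). Setting ∂π_O/∂q_O = 0: 216 - 9q_O - 4(q_T) = 0.
Talus's profit: π_T = (344 - 4Q)q_T - (98q_T + q_T²). Setting ∂π_T/∂q_T = 0: 246 - 10q_T - 4(q_O) = 0.
Rearranging gives the reaction functions q_O = (216 - 4q_T)/9 and q_T = (246 - 4q_O)/10.
Substituting one into the other gives q_O = 588/37 and q_T = 675/37.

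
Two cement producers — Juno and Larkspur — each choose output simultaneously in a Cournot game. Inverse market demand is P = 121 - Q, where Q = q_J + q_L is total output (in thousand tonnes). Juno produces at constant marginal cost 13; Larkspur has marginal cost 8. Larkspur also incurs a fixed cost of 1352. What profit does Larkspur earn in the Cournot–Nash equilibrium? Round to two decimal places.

Juno's profit: π_J = (121 - Q)q_J - (13q_J). Setting ∂π_J/∂q_J = 0: 108 - 2q_J - (q_L) = 0.
Larkspur's profit: π_L = (121 - Q)q_L - (8q_L). Setting ∂π_L/∂q_L = 0: 113 - 2q_L - (q_J) = 0.
Rearranging gives the reaction functions q_J = (108 - q_L)/2 and q_L = (113 - q_J)/2.
Solving the pair: q_J = 103/3, q_L = 118/3.
Price P = 121 - 221/3 = 142/3.
Larkspur's profit: (142/3 - 8)·(118/3) - 1352 = 1756/9.

195.11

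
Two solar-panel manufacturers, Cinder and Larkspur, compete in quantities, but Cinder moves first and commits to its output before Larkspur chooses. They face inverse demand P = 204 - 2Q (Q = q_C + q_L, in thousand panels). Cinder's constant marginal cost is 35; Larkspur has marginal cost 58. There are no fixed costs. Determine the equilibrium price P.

83

Solve by backward induction. Given q_C, the follower Larkspur maximises π_L = (204 - 2q_C - 2q_L)q_L - 58q_L.
Follower FOC: 146 - 2q_C - 4q_L = 0, so q_L(q_C) = (146 - 2q_C)/4.
Cinder substitutes q_L(q_C) into its own profit: π_C = q_C(204 - 2q_C - (146 - 2q_C)/2) - 35q_C = (131 - q_C)q_C - 35q_C.
The leader's first-order condition 96 - 2q_C = 0 yields q_C = 48.
Then q_L = (146 - 2·48)/4 = 25/2.
Total output Q = 121/2, so price P = 204 - 2·(121/2) = 83.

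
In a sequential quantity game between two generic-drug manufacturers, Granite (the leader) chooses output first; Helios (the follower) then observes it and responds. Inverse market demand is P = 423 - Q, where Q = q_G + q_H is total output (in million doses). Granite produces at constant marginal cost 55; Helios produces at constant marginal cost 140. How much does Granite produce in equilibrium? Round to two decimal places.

226.50

The follower Helios best-responds to any q_G: π_H = (423 - Q)q_H - 140q_H.
Follower FOC: 283 - q_G - 2q_H = 0, so q_H(q_G) = (283 - q_G)/2.
The leader anticipates this reaction. Substituting into P = 423 - Q gives P = 563/2 - (1/2)q_G, so π_G = (563/2 - (1/2)q_G)q_G - 55q_G.
The leader's first-order condition 453/2 - q_G = 0 yields q_G = 453/2.
Then q_H = (283 - 453/2)/2 = 113/4.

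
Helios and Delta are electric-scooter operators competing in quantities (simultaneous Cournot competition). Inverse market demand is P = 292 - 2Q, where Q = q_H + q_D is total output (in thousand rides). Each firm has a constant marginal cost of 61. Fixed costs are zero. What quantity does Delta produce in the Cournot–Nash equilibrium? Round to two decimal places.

Each firm earns π_i = (292 - 2Q)q_i - 61q_i.
Setting ∂π_i/∂q_i = 0 with rivals' quantities fixed: 231 - 4q_i - 2q_j = 0.
By symmetry each firm produces the same amount; substituting q_j = q_i yields q_i = 231/6 = 77/2.

38.50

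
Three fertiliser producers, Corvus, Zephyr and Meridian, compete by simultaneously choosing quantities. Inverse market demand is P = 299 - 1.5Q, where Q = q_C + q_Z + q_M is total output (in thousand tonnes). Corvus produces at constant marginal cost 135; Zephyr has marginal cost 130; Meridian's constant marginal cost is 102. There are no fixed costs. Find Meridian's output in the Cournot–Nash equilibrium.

Corvus's profit: π_C = (299 - 1.5Q)q_C - (135q_C). Setting ∂π_C/∂q_C = 0: 164 - 3q_C - (3/2)(q_Z + q_M) = 0.
Zephyr's profit: π_Z = (299 - 1.5Q)q_Z - (130q_Z). Setting ∂π_Z/∂q_Z = 0: 169 - 3q_Z - (3/2)(q_C + q_M) = 0.
Meridian's profit: π_M = (299 - 1.5Q)q_M - (102q_M). Setting ∂π_M/∂q_M = 0: 197 - 3q_M - (3/2)(q_C + q_Z) = 0.
Summing all 3 equations gives 530 − 6Q = 0, hence Q = 265/3.
Back-substituting: q_C = (164 − 265/2)/(3/2) = 21, q_Z = (169 − 265/2)/(3/2) = 73/3, q_M = (197 − 265/2)/(3/2) = 43.

43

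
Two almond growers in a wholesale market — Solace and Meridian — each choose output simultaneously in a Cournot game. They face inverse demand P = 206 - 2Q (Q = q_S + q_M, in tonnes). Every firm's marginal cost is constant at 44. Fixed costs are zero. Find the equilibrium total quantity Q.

A representative firm's profit is π_i = q_i(206 - 2Q) - 44q_i.
First-order condition (treating rivals' output as given): 162 - 4q_i - 2q_j = 0.
With identical firms every q_j equals q_i, so q_j = q_i and 162 = 6q_i, giving q_i = 27.
Total output Q = 27 + 27 = 54.

54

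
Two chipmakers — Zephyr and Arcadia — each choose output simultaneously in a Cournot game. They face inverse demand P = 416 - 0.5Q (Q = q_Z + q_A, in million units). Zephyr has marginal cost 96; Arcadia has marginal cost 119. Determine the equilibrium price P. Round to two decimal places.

210.33

Zephyr's profit: π_Z = (416 - 0.5Q)q_Z - (96q_Z). Setting ∂π_Z/∂q_Z = 0: 320 - q_Z - (1/2)(q_A) = 0.
Arcadia's profit: π_A = (416 - 0.5Q)q_A - (119q_A). Setting ∂π_A/∂q_A = 0: 297 - q_A - (1/2)(q_Z) = 0.
Best responses: q_Z = (320 - (1/2)q_A), q_A = (297 - (1/2)q_Z).
Solving the pair: q_Z = 686/3, q_A = 548/3.
Total output Q = 1234/3, so price P = 416 - (1/2)·(1234/3) = 631/3.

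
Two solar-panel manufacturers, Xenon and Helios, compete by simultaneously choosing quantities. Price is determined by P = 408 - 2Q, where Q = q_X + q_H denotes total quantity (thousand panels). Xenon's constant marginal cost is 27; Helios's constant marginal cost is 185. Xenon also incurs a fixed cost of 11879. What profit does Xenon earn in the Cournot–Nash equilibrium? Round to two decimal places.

Xenon's profit: π_X = (408 - 2Q)q_X - (27q_X). Setting ∂π_X/∂q_X = 0: 381 - 4q_X - 2(q_H) = 0.
Helios's profit: π_H = (408 - 2Q)q_H - (185q_H). Setting ∂π_H/∂q_H = 0: 223 - 4q_H - 2(q_X) = 0.
Rearranging gives the reaction functions q_X = (381 - 2q_H)/4 and q_H = (223 - 2q_X)/4.
Solving the pair: q_X = 539/6, q_H = 65/6.
Price P = 408 - 2·(302/3) = 620/3.
Xenon's profit: (620/3 - 27)·(539/6) - 11879 = 4261.0556.

4261.06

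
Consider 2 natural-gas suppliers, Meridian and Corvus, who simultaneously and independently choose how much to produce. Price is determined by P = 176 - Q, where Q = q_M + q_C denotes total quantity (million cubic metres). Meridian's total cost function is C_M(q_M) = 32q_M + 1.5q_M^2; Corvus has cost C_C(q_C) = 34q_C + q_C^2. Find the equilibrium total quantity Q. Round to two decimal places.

Meridian's profit: π_M = (176 - Q)q_M - (32q_M + (3/2)q_M²). Setting ∂π_M/∂q_M = 0: 144 - 5q_M - (q_C) = 0.
Corvus's first-order condition: 142 - 4q_C - (q_M) = 0.
So q_M = (144 - q_C)/5 and q_C = (142 - q_M)/4.
Solving the pair: q_M = 434/19, q_C = 566/19.
Total output Q = 434/19 + 566/19 = 1000/19.

52.63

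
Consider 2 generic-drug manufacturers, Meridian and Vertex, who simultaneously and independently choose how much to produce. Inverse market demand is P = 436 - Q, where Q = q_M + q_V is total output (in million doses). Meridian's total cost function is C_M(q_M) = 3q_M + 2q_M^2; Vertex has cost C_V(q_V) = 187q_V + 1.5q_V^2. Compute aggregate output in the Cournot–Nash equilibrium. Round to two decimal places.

102.66

Meridian's profit: π_M = (436 - Q)q_M - (3q_M + 2q_M²). Setting ∂π_M/∂q_M = 0: 433 - 6q_M - (q_V) = 0.
Vertex's profit: π_V = (436 - Q)q_V - (187q_V + (3/2)q_V²). Setting ∂π_V/∂q_V = 0: 249 - 5q_V - (q_M) = 0.
Best responses: q_M = (433 - q_V)/6, q_V = (249 - q_M)/5.
Solving the pair: q_M = 1916/29, q_V = 1061/29.
Total output Q = 1916/29 + 1061/29 = 102.6552.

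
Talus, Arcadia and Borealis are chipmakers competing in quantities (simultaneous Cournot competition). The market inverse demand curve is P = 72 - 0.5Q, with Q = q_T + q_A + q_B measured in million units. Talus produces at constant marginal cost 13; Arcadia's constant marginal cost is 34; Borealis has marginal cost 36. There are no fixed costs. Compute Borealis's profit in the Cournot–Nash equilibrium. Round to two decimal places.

Talus's profit: π_T = (72 - 0.5Q)q_T - (13q_T). Setting ∂π_T/∂q_T = 0: 59 - q_T - (1/2)(q_A + q_B) = 0.
Arcadia's first-order condition: 38 - q_A - (1/2)(q_T + q_B) = 0.
Borealis's profit: π_B = (72 - 0.5Q)q_B - (36q_B). Setting ∂π_B/∂q_B = 0: 36 - q_B - (1/2)(q_T + q_A) = 0.
Adding the 3 conditions: 133 − Q − Q = 0, i.e. Q = 133/2.
Back-substituting: q_T = (59 − 133/4)/(1/2) = 103/2, q_A = (38 − 133/4)/(1/2) = 19/2, q_B = (36 − 133/4)/(1/2) = 11/2.
Price P = 72 - (1/2)·(133/2) = 155/4.
Borealis's profit: (155/4 - 36)·(11/2) = 121/8.

15.13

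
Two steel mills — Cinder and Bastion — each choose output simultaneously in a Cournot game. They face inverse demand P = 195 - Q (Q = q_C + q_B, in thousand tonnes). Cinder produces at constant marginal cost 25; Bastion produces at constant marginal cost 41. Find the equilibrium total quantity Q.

Cinder's profit: π_C = (195 - Q)q_C - (25q_C). Setting ∂π_C/∂q_C = 0: 170 - 2q_C - (q_B) = 0.
Bastion's profit: π_B = (195 - Q)q_B - (41q_B). Setting ∂π_B/∂q_B = 0: 154 - 2q_B - (q_C) = 0.
So q_C = (170 - q_B)/2 and q_B = (154 - q_C)/2.
Substituting one into the other gives q_C = 62 and q_B = 46.
Total output Q = 62 + 46 = 108.

108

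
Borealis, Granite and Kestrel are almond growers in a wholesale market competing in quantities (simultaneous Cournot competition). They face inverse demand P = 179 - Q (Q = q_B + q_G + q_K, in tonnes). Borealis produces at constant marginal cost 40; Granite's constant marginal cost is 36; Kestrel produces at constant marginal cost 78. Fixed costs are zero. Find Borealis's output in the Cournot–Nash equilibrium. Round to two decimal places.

43.25

Borealis's profit: π_B = (179 - Q)q_B - (40q_B). Setting ∂π_B/∂q_B = 0: 139 - 2q_B - (q_G + q_K) = 0.
Granite's profit: π_G = (179 - Q)q_G - (36q_G). Setting ∂π_G/∂q_G = 0: 143 - 2q_G - (q_B + q_K) = 0.
Kestrel's profit: π_K = (179 - Q)q_K - (78q_K). Setting ∂π_K/∂q_K = 0: 101 - 2q_K - (q_B + q_G) = 0.
Adding the 3 first-order conditions: 383 − 4Q = 0, so Q = 383/4.
Back-substituting: q_B = (139 − 383/4) = 173/4, q_G = (143 − 383/4) = 189/4, q_K = (101 − 383/4) = 21/4.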